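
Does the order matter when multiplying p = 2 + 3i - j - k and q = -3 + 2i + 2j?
Yes: pq = -10 - 3i + 5j + 11k ≠ -10 - 7i + 9j - 5k = qp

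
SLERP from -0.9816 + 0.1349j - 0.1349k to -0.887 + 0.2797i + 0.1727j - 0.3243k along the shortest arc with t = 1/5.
-0.9723 + 0.0571i + 0.144j - 0.1749k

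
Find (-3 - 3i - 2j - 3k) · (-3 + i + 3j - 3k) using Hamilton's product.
9 + 21i - 15j + 11k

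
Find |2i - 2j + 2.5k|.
3.775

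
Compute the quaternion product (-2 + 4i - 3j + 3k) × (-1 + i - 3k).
7 + 3i + 18j + 6k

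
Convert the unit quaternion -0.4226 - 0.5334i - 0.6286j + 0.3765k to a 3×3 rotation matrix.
[[-0.0738, 0.9888, 0.1296], [0.3524, 0.1475, -0.9242], [-0.9329, -0.0225, -0.3593]]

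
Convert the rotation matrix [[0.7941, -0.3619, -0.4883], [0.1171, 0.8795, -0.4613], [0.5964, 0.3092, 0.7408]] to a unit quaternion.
0.9239 + 0.2085i - 0.2935j + 0.1296k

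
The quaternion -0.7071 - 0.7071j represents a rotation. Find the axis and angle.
axis = (0, -1, 0), θ = 3π/2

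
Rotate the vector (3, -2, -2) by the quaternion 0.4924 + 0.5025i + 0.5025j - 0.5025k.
(-2.01, 2.05, -2.959)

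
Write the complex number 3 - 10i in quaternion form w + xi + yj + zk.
3 - 10i + 0j + 0k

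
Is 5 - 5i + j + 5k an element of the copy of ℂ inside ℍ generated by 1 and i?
No. The quaternion 5 - 5i + j + 5k has j-coefficient y = 1 and k-coefficient z = 5, not both zero, so it does not lie in the complex subalgebra spanned by 1 and i.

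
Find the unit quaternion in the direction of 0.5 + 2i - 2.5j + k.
0.1474 + 0.5898i - 0.7372j + 0.2949k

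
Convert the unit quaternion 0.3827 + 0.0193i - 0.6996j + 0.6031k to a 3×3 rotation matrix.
[[-0.7063, -0.4886, -0.5122], [0.4346, 0.2718, -0.8586], [0.5588, -0.8291, 0.0204]]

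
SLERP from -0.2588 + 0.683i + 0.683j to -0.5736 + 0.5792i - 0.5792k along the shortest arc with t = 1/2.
-0.4737 + 0.7183i + 0.3887j - 0.3296k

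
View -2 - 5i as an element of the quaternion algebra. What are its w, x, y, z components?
-2 - 5i + 0j + 0k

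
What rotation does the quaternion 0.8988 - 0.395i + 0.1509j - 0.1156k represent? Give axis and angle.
axis = (-0.9011, 0.3442, -0.2637), θ = 52°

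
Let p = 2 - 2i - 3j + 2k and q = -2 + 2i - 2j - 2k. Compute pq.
-2 + 18i + 2j + 2k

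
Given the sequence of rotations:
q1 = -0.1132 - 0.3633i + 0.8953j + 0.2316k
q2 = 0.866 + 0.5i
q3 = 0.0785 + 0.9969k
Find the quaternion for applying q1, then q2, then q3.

q2 · q1 = 0.0836 - 0.3712i + 0.6595j + 0.6482k
q3 · q2 · q1 = -0.6396 - 0.6866i - 0.3183j + 0.1342k
-0.6396 - 0.6866i - 0.3183j + 0.1342k


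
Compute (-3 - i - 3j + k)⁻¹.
-0.15 + 0.05i + 0.15j - 0.05k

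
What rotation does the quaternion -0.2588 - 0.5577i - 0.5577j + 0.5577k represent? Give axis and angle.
axis = (-√3/3, -√3/3, √3/3), θ = 7π/6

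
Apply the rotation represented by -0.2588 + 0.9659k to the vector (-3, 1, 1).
(3.098, 0.634, 1)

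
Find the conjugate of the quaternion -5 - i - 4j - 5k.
-5 + i + 4j + 5k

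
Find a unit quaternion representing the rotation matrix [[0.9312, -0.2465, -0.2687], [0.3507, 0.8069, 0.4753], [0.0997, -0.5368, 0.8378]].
0.9455 - 0.2676i - 0.0974j + 0.1579k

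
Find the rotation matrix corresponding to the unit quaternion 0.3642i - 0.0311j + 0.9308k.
[[-0.7347, -0.0227, 0.678], [-0.0227, -0.9981, -0.0579], [0.678, -0.0579, 0.7328]]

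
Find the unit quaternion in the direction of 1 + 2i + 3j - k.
0.2582 + 0.5164i + 0.7746j - 0.2582k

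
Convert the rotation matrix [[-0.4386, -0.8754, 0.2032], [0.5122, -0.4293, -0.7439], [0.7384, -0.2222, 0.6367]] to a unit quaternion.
0.4384 + 0.2975i - 0.3052j + 0.7913k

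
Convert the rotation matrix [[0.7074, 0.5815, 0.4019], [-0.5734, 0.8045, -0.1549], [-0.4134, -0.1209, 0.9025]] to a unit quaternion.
0.9239 + 0.0092i + 0.2206j - 0.3125k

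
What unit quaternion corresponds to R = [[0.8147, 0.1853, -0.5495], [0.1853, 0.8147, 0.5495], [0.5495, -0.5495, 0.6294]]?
0.9026 - 0.3044i - 0.3044j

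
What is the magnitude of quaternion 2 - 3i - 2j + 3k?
√26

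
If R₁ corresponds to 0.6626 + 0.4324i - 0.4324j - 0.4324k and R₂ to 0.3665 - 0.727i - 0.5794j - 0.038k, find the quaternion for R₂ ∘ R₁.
0.2902 - 0.0891i - 0.8732j + 0.3812k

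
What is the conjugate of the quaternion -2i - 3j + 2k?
2i + 3j - 2k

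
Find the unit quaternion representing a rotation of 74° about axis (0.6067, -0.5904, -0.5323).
0.7986 + 0.3651i - 0.3553j - 0.3203k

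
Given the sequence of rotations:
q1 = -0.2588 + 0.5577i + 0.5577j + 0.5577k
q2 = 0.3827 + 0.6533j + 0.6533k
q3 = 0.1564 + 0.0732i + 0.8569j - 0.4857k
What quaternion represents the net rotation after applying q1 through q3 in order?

q2 · q1 = -0.8277 + 0.2134i + 0.4087j - 0.32k
q3 · q2 · q1 = -0.6507 - 0.1029i - 0.7256j + 0.199k
-0.6507 - 0.1029i - 0.7256j + 0.199k


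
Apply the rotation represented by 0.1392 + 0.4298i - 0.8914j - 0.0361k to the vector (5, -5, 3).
(-0.016, -7.187, -2.71)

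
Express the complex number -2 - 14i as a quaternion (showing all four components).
-2 - 14i + 0j + 0k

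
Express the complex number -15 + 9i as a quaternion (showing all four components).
-15 + 9i + 0j + 0k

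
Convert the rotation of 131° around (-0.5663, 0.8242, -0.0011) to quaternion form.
0.4147 - 0.5153i + 0.75j - 0.001k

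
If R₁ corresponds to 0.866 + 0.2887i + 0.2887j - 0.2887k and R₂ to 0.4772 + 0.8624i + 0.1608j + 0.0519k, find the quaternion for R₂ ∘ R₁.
0.1328 + 0.8232i + 0.541j + 0.1097k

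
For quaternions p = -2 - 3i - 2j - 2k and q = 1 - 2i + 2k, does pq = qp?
No: pq = -4 - 3i + 8j - 10k ≠ -4 + 5i - 12j - 2k = qp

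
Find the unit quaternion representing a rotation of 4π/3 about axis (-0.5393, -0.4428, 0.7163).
-0.5 - 0.467i - 0.3835j + 0.6203k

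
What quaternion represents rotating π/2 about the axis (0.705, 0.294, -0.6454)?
0.7071 + 0.4985i + 0.2079j - 0.4564k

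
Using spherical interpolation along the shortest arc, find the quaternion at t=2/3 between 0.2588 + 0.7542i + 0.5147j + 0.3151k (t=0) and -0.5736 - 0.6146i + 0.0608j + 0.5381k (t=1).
0.5416 + 0.7755i + 0.1645j - 0.2797k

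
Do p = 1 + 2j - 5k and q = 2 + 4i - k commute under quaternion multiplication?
No: pq = -3 + 2i - 16j - 19k ≠ -3 + 6i + 24j - 3k = qp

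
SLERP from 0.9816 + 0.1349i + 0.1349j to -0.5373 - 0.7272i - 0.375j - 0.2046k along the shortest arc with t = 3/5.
0.7811 + 0.5301i + 0.3022j + 0.1324k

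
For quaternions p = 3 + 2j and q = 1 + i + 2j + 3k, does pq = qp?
No: pq = -1 + 9i + 8j + 7k ≠ -1 - 3i + 8j + 11k = qp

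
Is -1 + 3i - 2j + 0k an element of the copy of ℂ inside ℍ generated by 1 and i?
No. The quaternion -1 + 3i - 2j has j-coefficient y = -2 and k-coefficient z = 0, not both zero, so it does not lie in the complex subalgebra spanned by 1 and i.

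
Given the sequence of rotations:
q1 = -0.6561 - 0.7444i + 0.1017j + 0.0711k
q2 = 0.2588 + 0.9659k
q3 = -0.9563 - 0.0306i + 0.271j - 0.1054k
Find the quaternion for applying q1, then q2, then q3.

q2 · q1 = -0.2385 - 0.2909i - 0.6927j - 0.6153k
q3 · q2 · q1 = 0.342 + 0.0457i + 0.6096j + 0.7136k
0.342 + 0.0457i + 0.6096j + 0.7136k


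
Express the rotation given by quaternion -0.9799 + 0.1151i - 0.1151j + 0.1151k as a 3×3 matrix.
[[0.947, 0.1991, 0.2521], [-0.2521, 0.947, 0.1991], [-0.1991, -0.2521, 0.947]]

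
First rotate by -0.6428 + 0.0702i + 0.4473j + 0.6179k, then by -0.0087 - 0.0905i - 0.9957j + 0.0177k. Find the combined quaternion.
0.4464 - 0.5656i + 0.6933j + 0.0127k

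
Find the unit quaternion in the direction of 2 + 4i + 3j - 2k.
0.3482 + 0.6963i + 0.5222j - 0.3482k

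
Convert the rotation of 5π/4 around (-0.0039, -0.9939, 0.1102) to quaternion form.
-0.3827 - 0.0036i - 0.9182j + 0.1018k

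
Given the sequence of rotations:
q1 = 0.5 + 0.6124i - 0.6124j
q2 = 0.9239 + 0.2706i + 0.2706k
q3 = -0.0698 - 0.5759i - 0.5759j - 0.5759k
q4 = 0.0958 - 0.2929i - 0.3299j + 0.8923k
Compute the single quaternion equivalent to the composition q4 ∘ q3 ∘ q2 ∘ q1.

q2 · q1 = 0.2962 + 0.8668i - 0.4001j - 0.0304k
q3 · q2 · q1 = 0.2306 - 0.444i - 0.6594j + 0.5611k
q4 · q3 · q2 · q1 = -0.8262 + 0.2932i - 0.3711j + 0.3062k
-0.8262 + 0.2932i - 0.3711j + 0.3062k


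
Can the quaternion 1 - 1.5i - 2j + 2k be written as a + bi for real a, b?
No. The quaternion 1 - 1.5i - 2j + 2k has j-coefficient y = -2 and k-coefficient z = 2, not both zero, so it does not lie in the complex subalgebra spanned by 1 and i.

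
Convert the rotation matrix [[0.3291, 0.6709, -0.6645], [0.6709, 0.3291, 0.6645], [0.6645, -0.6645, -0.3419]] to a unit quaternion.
0.5737 - 0.5792i - 0.5792j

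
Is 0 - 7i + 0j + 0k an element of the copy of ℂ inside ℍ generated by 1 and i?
Yes. The quaternion -7i has j- and k-coefficients y = z = 0, so it lies in the complex subalgebra spanned by 1 and i.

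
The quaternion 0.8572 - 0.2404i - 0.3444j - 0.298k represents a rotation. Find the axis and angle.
axis = (-0.4668, -0.6688, -0.5787), θ = 62°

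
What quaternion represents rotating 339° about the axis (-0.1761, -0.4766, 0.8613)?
-0.9833 - 0.0321i - 0.0869j + 0.157k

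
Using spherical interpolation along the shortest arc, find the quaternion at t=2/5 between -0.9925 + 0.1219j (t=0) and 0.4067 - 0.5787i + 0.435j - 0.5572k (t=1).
-0.9073 + 0.2881i - 0.13j + 0.2774k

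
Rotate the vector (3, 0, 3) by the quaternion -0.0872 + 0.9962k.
(-2.954, -0.521, 3)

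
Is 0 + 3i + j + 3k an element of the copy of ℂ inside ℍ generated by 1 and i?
No. The quaternion 3i + j + 3k has j-coefficient y = 1 and k-coefficient z = 3, not both zero, so it does not lie in the complex subalgebra spanned by 1 and i.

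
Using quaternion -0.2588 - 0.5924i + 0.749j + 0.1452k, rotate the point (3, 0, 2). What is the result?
(-1.612, -3.066, -1.001)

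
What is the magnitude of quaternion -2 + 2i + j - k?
√10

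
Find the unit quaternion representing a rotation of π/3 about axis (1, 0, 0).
0.866 + 0.5i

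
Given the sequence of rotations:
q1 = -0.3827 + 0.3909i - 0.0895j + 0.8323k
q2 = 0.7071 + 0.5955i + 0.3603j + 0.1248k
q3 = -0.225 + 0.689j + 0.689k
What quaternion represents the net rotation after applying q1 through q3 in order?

q2 · q1 = -0.575 + 0.3596i - 0.648j + 0.3466k
q3 · q2 · q1 = 0.337 + 0.6044i - 0.0026j - 0.7219k
0.337 + 0.6044i - 0.0026j - 0.7219k


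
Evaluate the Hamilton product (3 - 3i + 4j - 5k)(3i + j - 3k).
-10 + 2i - 21j - 24k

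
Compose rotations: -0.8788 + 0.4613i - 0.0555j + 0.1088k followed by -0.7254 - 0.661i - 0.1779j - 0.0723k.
0.9404 + 0.2229i + 0.2352j + 0.1034k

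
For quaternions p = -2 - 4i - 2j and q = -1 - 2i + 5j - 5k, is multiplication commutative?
No: pq = 4 + 18i - 28j - 14k ≠ 4 - 2i + 12j + 34k = qp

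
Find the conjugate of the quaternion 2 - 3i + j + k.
2 + 3i - j - k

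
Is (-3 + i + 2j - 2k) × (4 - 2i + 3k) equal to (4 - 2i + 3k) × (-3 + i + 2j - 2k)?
No: pq = -4 + 16i + 9j - 13k ≠ -4 + 4i + 7j - 21k = qp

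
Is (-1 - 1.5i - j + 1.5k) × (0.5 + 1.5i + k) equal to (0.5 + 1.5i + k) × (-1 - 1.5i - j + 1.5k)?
No: pq = 0.25 - 3.25i + 3.25j + 1.25k ≠ 0.25 - 1.25i - 4.25j - 1.75k = qp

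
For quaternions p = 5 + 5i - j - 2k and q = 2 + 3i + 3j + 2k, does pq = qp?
No: pq = 2 + 29i - 3j + 24k ≠ 2 + 21i + 29j - 12k = qp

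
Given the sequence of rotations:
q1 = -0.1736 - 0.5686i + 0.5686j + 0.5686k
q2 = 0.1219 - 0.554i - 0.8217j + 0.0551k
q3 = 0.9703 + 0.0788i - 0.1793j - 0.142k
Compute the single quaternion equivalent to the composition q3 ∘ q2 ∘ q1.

q2 · q1 = 0.0997 - 0.4717i + 0.4956j - 0.7225k
q3 · q2 · q1 = 0.1202 - 0.2499i + 0.5869j - 0.7607k
0.1202 - 0.2499i + 0.5869j - 0.7607k


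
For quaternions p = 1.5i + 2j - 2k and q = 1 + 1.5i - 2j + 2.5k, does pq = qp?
No: pq = 6.75 + 2.5i - 4.75j - 8k ≠ 6.75 + 0.5i + 8.75j + 4k = qp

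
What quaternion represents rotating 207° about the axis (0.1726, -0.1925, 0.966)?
-0.2334 + 0.1678i - 0.1872j + 0.9393k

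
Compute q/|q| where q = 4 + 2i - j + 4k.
0.6576 + 0.3288i - 0.1644j + 0.6576k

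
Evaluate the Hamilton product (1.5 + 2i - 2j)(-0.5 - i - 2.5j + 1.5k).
-3.75 - 5.5i - 5.75j - 4.75k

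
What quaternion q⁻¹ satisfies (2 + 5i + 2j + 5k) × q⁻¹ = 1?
0.0345 - 0.0862i - 0.0345j - 0.0862k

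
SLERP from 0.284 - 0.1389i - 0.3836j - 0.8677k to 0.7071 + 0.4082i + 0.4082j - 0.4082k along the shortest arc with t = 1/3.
0.5179 + 0.0646i - 0.1249j - 0.8438k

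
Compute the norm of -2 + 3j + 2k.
√17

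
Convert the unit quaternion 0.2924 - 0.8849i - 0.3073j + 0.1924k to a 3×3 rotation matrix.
[[0.7371, 0.4313, -0.5202], [0.6564, -0.6401, 0.3992], [-0.1608, -0.6357, -0.755]]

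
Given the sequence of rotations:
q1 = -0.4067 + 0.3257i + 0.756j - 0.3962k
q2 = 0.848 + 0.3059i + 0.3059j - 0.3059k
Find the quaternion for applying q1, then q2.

q2 · q1 = -0.797 + 0.2618i + 0.5382j - 0.0799k
-0.797 + 0.2618i + 0.5382j - 0.0799k


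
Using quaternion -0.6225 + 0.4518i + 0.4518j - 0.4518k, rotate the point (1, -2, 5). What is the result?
(-4.362, 1.375, 3.013)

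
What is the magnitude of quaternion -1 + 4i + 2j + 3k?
√30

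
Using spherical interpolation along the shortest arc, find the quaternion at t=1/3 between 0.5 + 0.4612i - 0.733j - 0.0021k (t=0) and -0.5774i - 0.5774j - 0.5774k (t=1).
0.4093 + 0.1124i - 0.8652j - 0.2669k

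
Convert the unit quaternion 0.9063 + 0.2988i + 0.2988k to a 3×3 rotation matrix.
[[0.8214, -0.5416, 0.1786], [0.5416, 0.6429, -0.5416], [0.1786, 0.5416, 0.8214]]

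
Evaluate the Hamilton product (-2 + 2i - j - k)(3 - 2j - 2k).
-10 + 6i + 5j - 3k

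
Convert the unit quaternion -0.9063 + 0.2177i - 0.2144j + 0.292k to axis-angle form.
axis = (0.5151, -0.5073, 0.6909), θ = 310°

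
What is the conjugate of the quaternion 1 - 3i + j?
1 + 3i - j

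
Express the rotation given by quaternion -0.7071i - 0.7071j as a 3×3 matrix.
[[0, 1, 0], [1, 0, 0], [0, 0, -1]]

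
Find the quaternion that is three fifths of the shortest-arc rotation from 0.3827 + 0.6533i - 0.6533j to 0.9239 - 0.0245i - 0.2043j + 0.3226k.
0.814 + 0.2934i - 0.45j + 0.2208k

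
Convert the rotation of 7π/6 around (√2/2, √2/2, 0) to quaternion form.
-0.2588 + 0.683i + 0.683j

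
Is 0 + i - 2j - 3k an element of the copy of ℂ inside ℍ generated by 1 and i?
No. The quaternion i - 2j - 3k has j-coefficient y = -2 and k-coefficient z = -3, not both zero, so it does not lie in the complex subalgebra spanned by 1 and i.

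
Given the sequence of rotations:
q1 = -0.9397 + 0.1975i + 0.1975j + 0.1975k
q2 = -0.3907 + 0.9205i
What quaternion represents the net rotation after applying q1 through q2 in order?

q2 · q1 = 0.1853 - 0.9422i - 0.259j + 0.1046k
0.1853 - 0.9422i - 0.259j + 0.1046k


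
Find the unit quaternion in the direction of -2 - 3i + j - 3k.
-0.417 - 0.6255i + 0.2085j - 0.6255k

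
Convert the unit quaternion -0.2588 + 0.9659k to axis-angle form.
axis = (0, 0, 1), θ = 7π/6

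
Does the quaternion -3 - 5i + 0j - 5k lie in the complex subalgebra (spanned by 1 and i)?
No. The quaternion -3 - 5i - 5k has j-coefficient y = 0 and k-coefficient z = -5, not both zero, so it does not lie in the complex subalgebra spanned by 1 and i.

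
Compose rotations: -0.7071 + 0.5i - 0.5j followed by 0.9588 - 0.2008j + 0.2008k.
-0.7784 + 0.5798i - 0.237j - 0.0416k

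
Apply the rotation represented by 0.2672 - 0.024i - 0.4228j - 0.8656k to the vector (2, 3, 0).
(-0.263, -2.384, 2.692)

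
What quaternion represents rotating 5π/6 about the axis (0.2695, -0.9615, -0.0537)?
0.2588 + 0.2603i - 0.9287j - 0.0519k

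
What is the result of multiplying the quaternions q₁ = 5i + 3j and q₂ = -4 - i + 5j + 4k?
-10 - 8i - 32j + 28k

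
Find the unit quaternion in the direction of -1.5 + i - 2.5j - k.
-0.4629 + 0.3086i - 0.7715j - 0.3086k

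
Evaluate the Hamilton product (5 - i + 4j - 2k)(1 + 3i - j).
12 + 12i - 7j - 13k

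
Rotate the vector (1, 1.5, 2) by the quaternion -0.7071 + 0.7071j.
(-2, 1.5, 1)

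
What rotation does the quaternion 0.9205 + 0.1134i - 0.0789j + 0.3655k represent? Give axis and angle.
axis = (0.2902, -0.2019, 0.9354), θ = 46°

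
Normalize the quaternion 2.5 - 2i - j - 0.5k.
0.7372 - 0.5898i - 0.2949j - 0.1474k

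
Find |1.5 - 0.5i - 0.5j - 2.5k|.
3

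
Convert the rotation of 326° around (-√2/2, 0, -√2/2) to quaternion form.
-0.9563 - 0.2067i - 0.2067k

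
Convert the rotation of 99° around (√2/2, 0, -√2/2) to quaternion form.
0.6494 + 0.5377i - 0.5377k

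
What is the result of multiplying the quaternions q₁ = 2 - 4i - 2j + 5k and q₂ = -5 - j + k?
-17 + 23i + 12j - 19k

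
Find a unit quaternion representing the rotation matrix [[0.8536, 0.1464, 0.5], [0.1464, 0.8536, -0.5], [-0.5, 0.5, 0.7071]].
0.9239 + 0.2706i + 0.2706j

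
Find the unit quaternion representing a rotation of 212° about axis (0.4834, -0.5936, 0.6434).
-0.2756 + 0.4647i - 0.5706j + 0.6185k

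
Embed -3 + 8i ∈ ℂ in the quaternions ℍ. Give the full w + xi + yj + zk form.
-3 + 8i + 0j + 0k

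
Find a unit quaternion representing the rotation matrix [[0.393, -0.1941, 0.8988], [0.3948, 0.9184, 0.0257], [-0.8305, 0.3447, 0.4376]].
0.829 + 0.0962i + 0.5215j + 0.1776k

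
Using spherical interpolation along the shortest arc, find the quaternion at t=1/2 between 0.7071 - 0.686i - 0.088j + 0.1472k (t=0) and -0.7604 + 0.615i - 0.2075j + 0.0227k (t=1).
0.7454 - 0.6608i + 0.0607j + 0.0632k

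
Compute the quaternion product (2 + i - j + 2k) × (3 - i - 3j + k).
2 + 6i - 12j + 4k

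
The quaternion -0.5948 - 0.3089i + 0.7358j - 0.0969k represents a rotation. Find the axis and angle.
axis = (-0.3843, 0.9153, -0.1205), θ = 253°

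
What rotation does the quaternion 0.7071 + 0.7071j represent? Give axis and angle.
axis = (0, 1, 0), θ = π/2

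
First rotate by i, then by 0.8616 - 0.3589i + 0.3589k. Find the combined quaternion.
0.3589 + 0.8616i + 0.3589j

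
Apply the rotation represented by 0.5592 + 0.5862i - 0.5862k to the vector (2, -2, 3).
(-2.748, -2.529, -1.748)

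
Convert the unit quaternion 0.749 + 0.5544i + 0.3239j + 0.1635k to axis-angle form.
axis = (0.8367, 0.4889, 0.2468), θ = 83°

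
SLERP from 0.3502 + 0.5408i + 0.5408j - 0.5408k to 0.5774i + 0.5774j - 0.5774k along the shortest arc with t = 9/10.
0.0358 + 0.577i + 0.577j - 0.577k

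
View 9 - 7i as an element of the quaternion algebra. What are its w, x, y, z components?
9 - 7i + 0j + 0k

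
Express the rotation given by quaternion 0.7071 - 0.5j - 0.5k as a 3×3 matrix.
[[0, 0.7071, -0.7071], [-0.7071, 0.5, 0.5], [0.7071, 0.5, 0.5]]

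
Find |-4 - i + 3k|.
√26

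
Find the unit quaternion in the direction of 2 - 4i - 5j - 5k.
0.239 - 0.4781i - 0.5976j - 0.5976k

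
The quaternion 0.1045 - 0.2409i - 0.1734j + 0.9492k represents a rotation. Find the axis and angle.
axis = (-0.2422, -0.1744, 0.9544), θ = 168°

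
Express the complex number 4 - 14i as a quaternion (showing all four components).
4 - 14i + 0j + 0k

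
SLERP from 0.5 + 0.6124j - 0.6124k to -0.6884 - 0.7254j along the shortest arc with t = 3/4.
0.6675 + 0.7263j - 0.1641k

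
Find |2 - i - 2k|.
3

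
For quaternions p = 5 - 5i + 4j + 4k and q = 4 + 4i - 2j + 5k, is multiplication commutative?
No: pq = 28 + 28i + 47j + 35k ≠ 28 - 28i - 35j + 47k = qp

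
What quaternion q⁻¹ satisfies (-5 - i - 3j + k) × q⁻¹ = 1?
-0.1389 + 0.0278i + 0.0833j - 0.0278k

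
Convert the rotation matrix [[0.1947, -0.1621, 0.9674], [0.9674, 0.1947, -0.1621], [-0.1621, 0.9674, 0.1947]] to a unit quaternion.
0.6293 + 0.4487i + 0.4487j + 0.4487k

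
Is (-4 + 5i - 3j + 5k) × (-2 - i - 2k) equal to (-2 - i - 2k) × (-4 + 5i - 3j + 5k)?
No: pq = 23 + 11j - 5k ≠ 23 - 12i + j + k = qp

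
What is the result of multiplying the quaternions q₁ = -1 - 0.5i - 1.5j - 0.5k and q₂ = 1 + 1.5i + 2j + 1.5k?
3.5 - 3.25i - 3.5j - 0.75k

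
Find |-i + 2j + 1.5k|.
2.693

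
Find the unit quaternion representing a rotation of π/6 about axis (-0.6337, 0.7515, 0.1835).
0.9659 - 0.164i + 0.1945j + 0.0475k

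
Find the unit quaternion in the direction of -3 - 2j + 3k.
-0.6396 - 0.4264j + 0.6396k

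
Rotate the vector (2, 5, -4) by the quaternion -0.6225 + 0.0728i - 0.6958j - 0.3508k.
(-6.38, 2.072, 0.068)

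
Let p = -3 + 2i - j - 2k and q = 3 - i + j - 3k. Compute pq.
-12 + 14i + 2j + 4k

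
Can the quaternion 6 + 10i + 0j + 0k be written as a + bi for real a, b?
Yes. The quaternion 6 + 10i has j- and k-coefficients y = z = 0, so it lies in the complex subalgebra spanned by 1 and i.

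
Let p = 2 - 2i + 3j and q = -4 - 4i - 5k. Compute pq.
-16 - 15i - 22j + 2k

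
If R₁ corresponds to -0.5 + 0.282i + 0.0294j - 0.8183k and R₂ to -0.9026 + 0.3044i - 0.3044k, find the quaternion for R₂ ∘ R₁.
0.1164 - 0.3978i + 0.1367j + 0.8997k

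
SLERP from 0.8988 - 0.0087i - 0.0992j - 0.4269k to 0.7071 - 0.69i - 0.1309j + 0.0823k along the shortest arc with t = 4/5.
0.801 - 0.583i - 0.1329j - 0.0284k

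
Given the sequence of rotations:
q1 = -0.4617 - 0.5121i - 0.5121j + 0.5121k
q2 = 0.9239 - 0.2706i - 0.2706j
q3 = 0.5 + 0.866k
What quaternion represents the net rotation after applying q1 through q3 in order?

q2 · q1 = -0.7037 - 0.4868i - 0.2096j + 0.4731k
q3 · q2 · q1 = -0.7616 - 0.0619i - 0.5264j - 0.3729k
-0.7616 - 0.0619i - 0.5264j - 0.3729k


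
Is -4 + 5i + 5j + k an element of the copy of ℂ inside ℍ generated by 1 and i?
No. The quaternion -4 + 5i + 5j + k has j-coefficient y = 5 and k-coefficient z = 1, not both zero, so it does not lie in the complex subalgebra spanned by 1 and i.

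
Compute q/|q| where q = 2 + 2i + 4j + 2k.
0.378 + 0.378i + 0.7559j + 0.378k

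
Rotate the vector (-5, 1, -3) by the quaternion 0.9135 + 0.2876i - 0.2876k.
(-3.151, 4.873, -1.151)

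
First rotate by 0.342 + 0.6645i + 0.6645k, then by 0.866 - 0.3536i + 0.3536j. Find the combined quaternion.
0.5311 + 0.6895i + 0.3559j + 0.3405k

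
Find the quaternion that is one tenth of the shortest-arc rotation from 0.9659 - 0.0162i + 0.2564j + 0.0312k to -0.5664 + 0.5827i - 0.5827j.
0.9501 - 0.0796i + 0.3002j + 0.0287k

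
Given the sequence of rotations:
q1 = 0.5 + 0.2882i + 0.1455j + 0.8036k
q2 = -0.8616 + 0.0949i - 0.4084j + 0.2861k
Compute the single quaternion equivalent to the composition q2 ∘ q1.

q2 · q1 = -0.6286 - 0.5707i - 0.3234j - 0.4178k
-0.6286 - 0.5707i - 0.3234j - 0.4178k


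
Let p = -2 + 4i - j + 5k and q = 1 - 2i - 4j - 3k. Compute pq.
17 + 31i + 9j - 7k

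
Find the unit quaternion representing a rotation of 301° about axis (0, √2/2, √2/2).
-0.8704 + 0.3482j + 0.3482k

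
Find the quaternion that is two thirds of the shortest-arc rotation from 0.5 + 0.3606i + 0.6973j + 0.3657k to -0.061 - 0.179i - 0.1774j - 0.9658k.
0.2366 + 0.2691i + 0.3973j + 0.8448k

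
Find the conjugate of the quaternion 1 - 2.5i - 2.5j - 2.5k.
1 + 2.5i + 2.5j + 2.5k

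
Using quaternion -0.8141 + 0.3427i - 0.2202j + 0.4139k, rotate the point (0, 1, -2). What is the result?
(-0.761, -0.329, -2.077)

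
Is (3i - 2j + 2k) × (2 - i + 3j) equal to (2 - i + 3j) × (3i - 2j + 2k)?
No: pq = 9 - 6j + 11k ≠ 9 + 12i - 2j - 3k = qp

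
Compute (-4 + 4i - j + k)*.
-4 - 4i + j - k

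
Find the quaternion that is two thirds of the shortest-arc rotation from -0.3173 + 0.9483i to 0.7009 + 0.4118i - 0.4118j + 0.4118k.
0.4269 + 0.7694i - 0.336j + 0.336k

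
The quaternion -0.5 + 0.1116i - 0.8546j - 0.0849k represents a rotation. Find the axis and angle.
axis = (0.1289, -0.9868, -0.098), θ = 4π/3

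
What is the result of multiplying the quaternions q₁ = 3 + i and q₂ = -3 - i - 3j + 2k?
-8 - 6i - 11j + 3k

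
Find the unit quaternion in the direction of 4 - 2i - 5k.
0.5963 - 0.2981i - 0.7454k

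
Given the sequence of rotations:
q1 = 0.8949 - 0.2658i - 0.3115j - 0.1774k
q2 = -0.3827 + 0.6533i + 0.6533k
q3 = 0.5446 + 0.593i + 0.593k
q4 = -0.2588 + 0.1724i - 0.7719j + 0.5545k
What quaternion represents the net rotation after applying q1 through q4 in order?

q2 · q1 = -0.0529 + 0.8899i + 0.0615j + 0.449k
q3 · q2 · q1 = -0.8228 + 0.4168i + 0.2949j + 0.2496k
q4 · q3 · q2 · q1 = 0.2303 - 0.6059i + 0.7469j - 0.1483k
0.2303 - 0.6059i + 0.7469j - 0.1483k


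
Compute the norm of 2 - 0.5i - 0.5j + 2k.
2.915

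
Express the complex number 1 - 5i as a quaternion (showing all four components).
1 - 5i + 0j + 0k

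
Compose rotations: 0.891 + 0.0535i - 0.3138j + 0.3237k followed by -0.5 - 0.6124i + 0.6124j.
-0.2206 - 0.3742i + 0.9008j - 0.0024k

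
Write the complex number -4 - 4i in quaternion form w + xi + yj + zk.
-4 - 4i + 0j + 0k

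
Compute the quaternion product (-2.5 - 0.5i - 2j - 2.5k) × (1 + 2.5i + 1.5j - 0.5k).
0.5 - 2i - 12.25j + 3k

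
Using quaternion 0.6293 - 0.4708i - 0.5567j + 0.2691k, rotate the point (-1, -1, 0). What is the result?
(-0.421, -1.275, 0.445)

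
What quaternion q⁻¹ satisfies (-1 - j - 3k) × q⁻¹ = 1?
-0.0909 + 0.0909j + 0.2727k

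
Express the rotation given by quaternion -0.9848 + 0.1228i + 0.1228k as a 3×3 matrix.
[[0.9698, 0.2419, 0.0302], [-0.2419, 0.9397, 0.2419], [0.0302, -0.2419, 0.9698]]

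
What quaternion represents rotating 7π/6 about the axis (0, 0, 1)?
-0.2588 + 0.9659k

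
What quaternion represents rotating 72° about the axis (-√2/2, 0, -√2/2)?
0.809 - 0.4156i - 0.4156k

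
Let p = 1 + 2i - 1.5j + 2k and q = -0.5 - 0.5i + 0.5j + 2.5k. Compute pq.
-3.75 - 6.25i - 4.75j + 1.75k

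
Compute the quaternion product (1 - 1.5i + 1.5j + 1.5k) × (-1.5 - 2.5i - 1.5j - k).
-1.5 + 0.5i - 9j + 2.75k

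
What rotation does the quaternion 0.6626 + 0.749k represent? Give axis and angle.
axis = (0, 0, 1), θ = 97°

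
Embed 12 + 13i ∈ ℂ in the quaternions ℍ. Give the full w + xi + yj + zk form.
12 + 13i + 0j + 0k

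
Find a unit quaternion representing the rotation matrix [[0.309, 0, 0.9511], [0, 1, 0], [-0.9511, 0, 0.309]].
0.809 + 0.5878j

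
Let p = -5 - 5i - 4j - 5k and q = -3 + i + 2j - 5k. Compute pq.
3 + 40i - 28j + 34k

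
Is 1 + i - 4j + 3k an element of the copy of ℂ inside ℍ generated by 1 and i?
No. The quaternion 1 + i - 4j + 3k has j-coefficient y = -4 and k-coefficient z = 3, not both zero, so it does not lie in the complex subalgebra spanned by 1 and i.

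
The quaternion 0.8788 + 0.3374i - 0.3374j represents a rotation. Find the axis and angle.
axis = (√2/2, -√2/2, 0), θ = 57°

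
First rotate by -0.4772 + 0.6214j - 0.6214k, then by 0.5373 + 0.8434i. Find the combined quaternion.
-0.2564 - 0.4025i + 0.858j + 0.1902k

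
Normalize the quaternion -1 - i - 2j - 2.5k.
-0.2857 - 0.2857i - 0.5714j - 0.7143k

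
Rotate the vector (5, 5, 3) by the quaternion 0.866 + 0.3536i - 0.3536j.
(0.662, 0.662, 7.624)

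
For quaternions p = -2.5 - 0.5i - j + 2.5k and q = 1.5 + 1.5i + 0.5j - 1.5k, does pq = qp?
No: pq = 1.25 - 4.25i + 0.25j + 8.75k ≠ 1.25 - 4.75i - 5.75j + 6.25k = qp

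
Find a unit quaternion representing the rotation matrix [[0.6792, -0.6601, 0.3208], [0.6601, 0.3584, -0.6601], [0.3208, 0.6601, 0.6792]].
0.8241 + 0.4005i + 0.4005k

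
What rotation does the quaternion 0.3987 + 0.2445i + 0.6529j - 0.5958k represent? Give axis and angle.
axis = (0.2666, 0.7119, -0.6497), θ = 133°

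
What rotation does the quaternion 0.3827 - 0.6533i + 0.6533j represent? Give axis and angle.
axis = (-√2/2, √2/2, 0), θ = 3π/4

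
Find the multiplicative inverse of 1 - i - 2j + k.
0.1429 + 0.1429i + 0.2857j - 0.1429k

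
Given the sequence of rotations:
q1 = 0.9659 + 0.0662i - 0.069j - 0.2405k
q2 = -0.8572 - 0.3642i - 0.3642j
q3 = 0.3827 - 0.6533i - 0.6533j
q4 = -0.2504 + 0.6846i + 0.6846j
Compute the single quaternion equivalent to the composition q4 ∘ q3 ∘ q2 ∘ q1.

q2 · q1 = -0.829 - 0.3209i - 0.3802j + 0.2554k
q3 · q2 · q1 = -0.7753 + 0.2519i + 0.5629j + 0.1365k
q4 · q3 · q2 · q1 = -0.3637 - 0.5004i - 0.7652j + 0.1787k
-0.3637 - 0.5004i - 0.7652j + 0.1787k


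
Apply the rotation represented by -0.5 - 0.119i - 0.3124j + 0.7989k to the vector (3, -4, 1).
(-4.786, -1.573, 0.789)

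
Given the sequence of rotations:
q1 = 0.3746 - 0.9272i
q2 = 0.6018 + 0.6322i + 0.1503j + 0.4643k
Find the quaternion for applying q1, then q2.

q2 · q1 = 0.8116 - 0.3212i - 0.3742j + 0.3133k
0.8116 - 0.3212i - 0.3742j + 0.3133k


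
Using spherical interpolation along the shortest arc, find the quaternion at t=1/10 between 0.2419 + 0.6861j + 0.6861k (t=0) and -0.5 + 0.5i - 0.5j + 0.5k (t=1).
0.3079 - 0.0728i + 0.7396j + 0.5941k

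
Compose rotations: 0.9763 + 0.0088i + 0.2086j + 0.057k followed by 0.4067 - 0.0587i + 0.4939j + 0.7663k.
0.2509 - 0.1854i + 0.5771j + 0.7547k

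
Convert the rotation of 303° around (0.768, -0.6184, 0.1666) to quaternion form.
-0.8788 + 0.3665i - 0.2951j + 0.0795k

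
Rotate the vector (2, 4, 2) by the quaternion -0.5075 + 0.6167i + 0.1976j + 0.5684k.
(4.835, -0.592, 0.521)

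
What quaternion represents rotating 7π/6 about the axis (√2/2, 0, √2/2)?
-0.2588 + 0.683i + 0.683k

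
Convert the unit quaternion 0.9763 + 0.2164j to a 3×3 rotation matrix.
[[0.9063, 0, 0.4225], [0, 1, 0], [-0.4225, 0, 0.9063]]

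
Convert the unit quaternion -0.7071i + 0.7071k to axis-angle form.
axis = (-√2/2, 0, √2/2), θ = π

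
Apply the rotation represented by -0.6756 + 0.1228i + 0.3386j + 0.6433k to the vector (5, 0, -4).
(0.913, -6.337, 0.115)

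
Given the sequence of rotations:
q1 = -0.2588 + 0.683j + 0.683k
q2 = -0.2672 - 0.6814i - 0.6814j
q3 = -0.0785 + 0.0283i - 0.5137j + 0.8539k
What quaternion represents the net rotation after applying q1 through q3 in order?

q2 · q1 = 0.5345 - 0.289i + 0.4592j - 0.6479k
q3 · q2 · q1 = 0.7554 - 0.0215i - 0.5391j + 0.3718k
0.7554 - 0.0215i - 0.5391j + 0.3718k


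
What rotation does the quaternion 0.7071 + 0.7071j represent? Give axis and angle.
axis = (0, 1, 0), θ = π/2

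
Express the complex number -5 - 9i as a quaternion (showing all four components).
-5 - 9i + 0j + 0k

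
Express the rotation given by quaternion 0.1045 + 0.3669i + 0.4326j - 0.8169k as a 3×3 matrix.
[[-0.7089, 0.4882, -0.509], [0.1467, -0.6039, -0.7835], [-0.6899, -0.6301, 0.3565]]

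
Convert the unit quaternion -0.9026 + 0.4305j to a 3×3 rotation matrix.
[[0.6293, 0, -0.7771], [0, 1, 0], [0.7771, 0, 0.6293]]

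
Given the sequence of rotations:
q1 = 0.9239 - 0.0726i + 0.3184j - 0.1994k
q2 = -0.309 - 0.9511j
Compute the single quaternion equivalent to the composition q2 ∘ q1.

q2 · q1 = 0.0173 + 0.2121i - 0.9771j - 0.0074k
0.0173 + 0.2121i - 0.9771j - 0.0074k


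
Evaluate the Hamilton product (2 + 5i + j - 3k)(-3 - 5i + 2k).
25 - 23i + 2j + 18k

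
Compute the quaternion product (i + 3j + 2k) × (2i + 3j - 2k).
-7 - 12i + 6j - 3k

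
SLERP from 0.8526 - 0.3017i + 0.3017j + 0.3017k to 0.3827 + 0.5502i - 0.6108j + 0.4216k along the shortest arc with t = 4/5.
0.6028 + 0.4224i - 0.4786j + 0.4787k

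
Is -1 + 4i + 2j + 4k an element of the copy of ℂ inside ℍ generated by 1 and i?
No. The quaternion -1 + 4i + 2j + 4k has j-coefficient y = 2 and k-coefficient z = 4, not both zero, so it does not lie in the complex subalgebra spanned by 1 and i.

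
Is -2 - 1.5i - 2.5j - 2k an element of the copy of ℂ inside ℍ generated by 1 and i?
No. The quaternion -2 - 1.5i - 2.5j - 2k has j-coefficient y = -2.5 and k-coefficient z = -2, not both zero, so it does not lie in the complex subalgebra spanned by 1 and i.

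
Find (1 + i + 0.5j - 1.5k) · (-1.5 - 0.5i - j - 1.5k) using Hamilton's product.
-2.75 - 4.25i + 0.5j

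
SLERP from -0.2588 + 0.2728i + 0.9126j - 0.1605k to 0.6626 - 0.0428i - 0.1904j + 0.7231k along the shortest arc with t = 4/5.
-0.634 + 0.1031i + 0.3857j - 0.6623k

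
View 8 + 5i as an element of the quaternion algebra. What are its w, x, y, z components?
8 + 5i + 0j + 0k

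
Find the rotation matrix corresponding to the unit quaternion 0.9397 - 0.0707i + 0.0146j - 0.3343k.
[[0.7761, 0.6262, 0.0747], [-0.6303, 0.7665, 0.1231], [0.0198, -0.1426, 0.9896]]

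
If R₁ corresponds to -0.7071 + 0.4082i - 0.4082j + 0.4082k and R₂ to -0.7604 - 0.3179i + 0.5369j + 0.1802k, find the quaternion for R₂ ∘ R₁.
0.8131 + 0.2071i + 0.1341j - 0.5272k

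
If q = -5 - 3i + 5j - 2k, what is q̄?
-5 + 3i - 5j + 2k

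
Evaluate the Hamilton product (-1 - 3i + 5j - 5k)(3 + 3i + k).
11 - 7i + 3j - 31k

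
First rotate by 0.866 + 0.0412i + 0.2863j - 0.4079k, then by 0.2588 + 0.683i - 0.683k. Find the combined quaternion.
-0.0826 + 0.7977i + 0.3246j - 0.5015k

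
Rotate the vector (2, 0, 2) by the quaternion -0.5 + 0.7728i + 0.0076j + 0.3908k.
(2.582, 0.799, 0.834)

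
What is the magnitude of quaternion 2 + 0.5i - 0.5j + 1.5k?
2.598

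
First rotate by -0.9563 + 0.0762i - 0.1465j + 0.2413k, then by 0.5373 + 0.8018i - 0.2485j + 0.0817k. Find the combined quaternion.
-0.631 - 0.7738i - 0.0283j - 0.047k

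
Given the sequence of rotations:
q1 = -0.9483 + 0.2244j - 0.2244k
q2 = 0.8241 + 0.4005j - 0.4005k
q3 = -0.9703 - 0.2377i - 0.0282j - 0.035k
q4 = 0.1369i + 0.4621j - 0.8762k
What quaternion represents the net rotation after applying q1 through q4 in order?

q2 · q1 = -0.9612 - 0.1949j + 0.1949k
q3 · q2 · q1 = 0.934 + 0.2162i + 0.2625j - 0.1091k
q4 · q3 · q2 · q1 = -0.2465 + 0.3075i + 0.2571j - 0.8823k
-0.2465 + 0.3075i + 0.2571j - 0.8823k


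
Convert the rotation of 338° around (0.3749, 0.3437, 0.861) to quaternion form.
-0.9816 + 0.0715i + 0.0656j + 0.1643k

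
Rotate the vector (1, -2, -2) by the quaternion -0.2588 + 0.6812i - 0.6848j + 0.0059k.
(1.197, -1.769, 2.107)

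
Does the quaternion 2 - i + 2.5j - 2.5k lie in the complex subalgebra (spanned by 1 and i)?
No. The quaternion 2 - i + 2.5j - 2.5k has j-coefficient y = 2.5 and k-coefficient z = -2.5, not both zero, so it does not lie in the complex subalgebra spanned by 1 and i.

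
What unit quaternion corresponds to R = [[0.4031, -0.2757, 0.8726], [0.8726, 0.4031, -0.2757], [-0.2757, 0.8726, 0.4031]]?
0.7432 + 0.3863i + 0.3863j + 0.3863k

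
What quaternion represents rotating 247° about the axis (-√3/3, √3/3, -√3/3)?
-0.5519 - 0.4814i + 0.4814j - 0.4814k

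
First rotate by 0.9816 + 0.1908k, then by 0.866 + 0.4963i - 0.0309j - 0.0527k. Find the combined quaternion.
0.8601 + 0.4813i - 0.125j + 0.1135k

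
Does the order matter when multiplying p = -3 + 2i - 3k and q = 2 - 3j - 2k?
Yes: pq = -12 - 5i + 13j - 6k ≠ -12 + 13i + 5j + 6k = qp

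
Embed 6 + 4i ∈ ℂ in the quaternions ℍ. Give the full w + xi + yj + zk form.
6 + 4i + 0j + 0k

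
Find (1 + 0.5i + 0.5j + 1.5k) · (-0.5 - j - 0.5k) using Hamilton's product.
0.75 + i - j - 1.75k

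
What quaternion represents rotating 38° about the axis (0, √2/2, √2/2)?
0.9455 + 0.2302j + 0.2302k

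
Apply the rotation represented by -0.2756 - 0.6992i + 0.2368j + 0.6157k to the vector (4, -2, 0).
(0.502, -1.21, -4.276)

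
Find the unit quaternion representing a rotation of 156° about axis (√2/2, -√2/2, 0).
0.2079 + 0.6917i - 0.6917j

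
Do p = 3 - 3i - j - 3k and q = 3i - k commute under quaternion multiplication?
No: pq = 6 + 10i - 12j ≠ 6 + 8i + 12j - 6k = qp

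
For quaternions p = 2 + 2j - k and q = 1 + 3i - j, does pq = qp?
No: pq = 4 + 5i - 3j - 7k ≠ 4 + 7i + 3j + 5k = qp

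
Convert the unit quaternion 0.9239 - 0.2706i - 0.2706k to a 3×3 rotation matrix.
[[0.8536, 0.5, 0.1464], [-0.5, 0.7071, 0.5], [0.1464, -0.5, 0.8536]]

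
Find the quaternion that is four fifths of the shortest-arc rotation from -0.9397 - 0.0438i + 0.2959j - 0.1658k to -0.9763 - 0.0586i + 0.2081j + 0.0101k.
-0.9721 - 0.0558i + 0.2264j - 0.0253k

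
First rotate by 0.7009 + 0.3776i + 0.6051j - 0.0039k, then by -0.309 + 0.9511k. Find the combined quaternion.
-0.2129 - 0.6922i + 0.1722j + 0.6678k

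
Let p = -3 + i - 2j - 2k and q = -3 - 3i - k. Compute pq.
10 + 8i + 13j + 3k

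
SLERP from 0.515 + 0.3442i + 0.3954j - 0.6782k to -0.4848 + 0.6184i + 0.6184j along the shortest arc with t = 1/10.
0.4281 + 0.4169i + 0.4662j - 0.6524k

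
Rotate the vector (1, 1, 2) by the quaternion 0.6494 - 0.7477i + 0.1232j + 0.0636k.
(0.825, 1.746, -1.507)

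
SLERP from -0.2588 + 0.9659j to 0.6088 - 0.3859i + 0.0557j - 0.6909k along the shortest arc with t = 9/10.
-0.631 + 0.3759i + 0.0877j + 0.6729k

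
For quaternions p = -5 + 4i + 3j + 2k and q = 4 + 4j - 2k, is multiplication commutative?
No: pq = -28 + 2i + 34k ≠ -28 + 30i - 16j + 2k = qp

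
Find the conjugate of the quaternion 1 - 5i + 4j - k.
1 + 5i - 4j + k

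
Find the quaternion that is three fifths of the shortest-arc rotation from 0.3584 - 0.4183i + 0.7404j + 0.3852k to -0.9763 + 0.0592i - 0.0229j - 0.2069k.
0.8383 - 0.2391i + 0.3672j + 0.3245k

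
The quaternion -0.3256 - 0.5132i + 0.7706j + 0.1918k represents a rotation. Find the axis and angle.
axis = (-0.5428, 0.815, 0.2029), θ = 218°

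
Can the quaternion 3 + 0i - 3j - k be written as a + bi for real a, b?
No. The quaternion 3 - 3j - k has j-coefficient y = -3 and k-coefficient z = -1, not both zero, so it does not lie in the complex subalgebra spanned by 1 and i.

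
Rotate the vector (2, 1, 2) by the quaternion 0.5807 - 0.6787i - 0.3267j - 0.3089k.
(2.073, 2.037, 0.742)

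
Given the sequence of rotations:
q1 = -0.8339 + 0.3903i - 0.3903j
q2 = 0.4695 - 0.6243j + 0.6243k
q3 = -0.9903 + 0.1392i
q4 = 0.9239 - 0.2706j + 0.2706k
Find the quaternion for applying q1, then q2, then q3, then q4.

q2 · q1 = -0.6352 + 0.4269i + 0.581j - 0.2769k
q3 · q2 · q1 = 0.5696 - 0.5112i - 0.5368j + 0.3551k
q4 · q3 · q2 · q1 = 0.2849 - 0.4231i - 0.7884j + 0.3439k
0.2849 - 0.4231i - 0.7884j + 0.3439k


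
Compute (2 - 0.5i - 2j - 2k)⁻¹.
0.1633 + 0.0408i + 0.1633j + 0.1633k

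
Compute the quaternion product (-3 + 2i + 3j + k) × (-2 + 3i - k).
1 - 16i - j - 8k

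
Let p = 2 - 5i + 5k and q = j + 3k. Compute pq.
-15 - 5i + 17j + k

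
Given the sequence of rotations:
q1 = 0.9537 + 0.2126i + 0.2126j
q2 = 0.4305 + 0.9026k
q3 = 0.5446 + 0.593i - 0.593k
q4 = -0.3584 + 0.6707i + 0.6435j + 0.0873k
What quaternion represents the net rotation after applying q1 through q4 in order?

q2 · q1 = 0.4106 - 0.1004i + 0.2834j + 0.8608k
q3 · q2 · q1 = 0.7936 + 0.3569i - 0.2966j + 0.3934k
q4 · q3 · q2 · q1 = -0.3673 + 0.6834i + 0.3843j - 0.5003k
-0.3673 + 0.6834i + 0.3843j - 0.5003k


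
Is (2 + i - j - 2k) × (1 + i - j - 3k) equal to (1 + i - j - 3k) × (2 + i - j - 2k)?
No: pq = -6 + 4i - 2j - 8k ≠ -6 + 2i - 4j - 8k = qp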